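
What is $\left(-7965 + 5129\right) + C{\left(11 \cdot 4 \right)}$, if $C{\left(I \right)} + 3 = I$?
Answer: $-2795$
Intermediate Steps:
$C{\left(I \right)} = -3 + I$
$\left(-7965 + 5129\right) + C{\left(11 \cdot 4 \right)} = \left(-7965 + 5129\right) + \left(-3 + 11 \cdot 4\right) = -2836 + \left(-3 + 44\right) = -2836 + 41 = -2795$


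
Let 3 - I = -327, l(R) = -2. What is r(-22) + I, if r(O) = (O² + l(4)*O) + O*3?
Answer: 792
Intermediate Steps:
I = 330 (I = 3 - 1*(-327) = 3 + 327 = 330)
r(O) = O + O² (r(O) = (O² - 2*O) + O*3 = (O² - 2*O) + 3*O = O + O²)
r(-22) + I = -22*(1 - 22) + 330 = -22*(-21) + 330 = 462 + 330 = 792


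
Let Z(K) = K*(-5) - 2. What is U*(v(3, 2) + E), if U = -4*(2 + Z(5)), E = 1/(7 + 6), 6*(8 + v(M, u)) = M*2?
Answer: -9000/13 ≈ -692.31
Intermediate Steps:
Z(K) = -2 - 5*K (Z(K) = -5*K - 2 = -2 - 5*K)
v(M, u) = -8 + M/3 (v(M, u) = -8 + (M*2)/6 = -8 + (2*M)/6 = -8 + M/3)
E = 1/13 ≈ 0.076923
U = 100 (U = -4*(2 + (-2 - 5*5)) = -4*(2 + (-2 - 25)) = -4*(2 - 27) = -4*(-25) = 100)
U*(v(3, 2) + E) = 100*((-8 + (1/3)*3) + 1/13) = 100*((-8 + 1) + 1/13) = 100*(-7 + 1/13) = 100*(-90/13) = -9000/13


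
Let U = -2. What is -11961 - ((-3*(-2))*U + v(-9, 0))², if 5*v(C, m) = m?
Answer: -12105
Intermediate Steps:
v(C, m) = m/5
-11961 - ((-3*(-2))*U + v(-9, 0))² = -11961 - (-3*(-2)*(-2) + (⅕)*0)² = -11961 - (6*(-2) + 0)² = -11961 - (-12 + 0)² = -11961 - 1*(-12)² = -11961 - 1*144 = -11961 - 144 = -12105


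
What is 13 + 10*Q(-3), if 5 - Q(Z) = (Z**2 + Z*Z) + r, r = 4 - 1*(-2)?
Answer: -177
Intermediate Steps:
r = 6 (r = 4 + 2 = 6)
Q(Z) = -1 - 2*Z**2 (Q(Z) = 5 - ((Z**2 + Z*Z) + 6) = 5 - ((Z**2 + Z**2) + 6) = 5 - (2*Z**2 + 6) = 5 - (6 + 2*Z**2) = 5 + (-6 - 2*Z**2) = -1 - 2*Z**2)
13 + 10*Q(-3) = 13 + 10*(-1 - 2*(-3)**2) = 13 + 10*(-1 - 2*9) = 13 + 10*(-1 - 18) = 13 + 10*(-19) = 13 - 190 = -177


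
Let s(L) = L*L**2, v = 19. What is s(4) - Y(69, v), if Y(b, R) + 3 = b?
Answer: -2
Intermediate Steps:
Y(b, R) = -3 + b
s(L) = L**3
s(4) - Y(69, v) = 4**3 - (-3 + 69) = 64 - 1*66 = 64 - 66 = -2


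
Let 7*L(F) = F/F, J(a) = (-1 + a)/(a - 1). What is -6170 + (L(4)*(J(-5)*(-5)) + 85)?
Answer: -42600/7 ≈ -6085.7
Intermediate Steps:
J(a) = 1 (J(a) = (-1 + a)/(-1 + a) = 1)
L(F) = ⅐ (L(F) = (F/F)/7 = (⅐)*1 = ⅐)
-6170 + (L(4)*(J(-5)*(-5)) + 85) = -6170 + ((1*(-5))/7 + 85) = -6170 + ((⅐)*(-5) + 85) = -6170 + (-5/7 + 85) = -6170 + 590/7 = -42600/7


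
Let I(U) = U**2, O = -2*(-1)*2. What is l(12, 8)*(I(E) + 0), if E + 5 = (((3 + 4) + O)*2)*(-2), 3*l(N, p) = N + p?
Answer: 48020/3 ≈ 16007.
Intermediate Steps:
O = 4 (O = 2*2 = 4)
l(N, p) = N/3 + p/3 (l(N, p) = (N + p)/3 = N/3 + p/3)
E = -49 (E = -5 + (((3 + 4) + 4)*2)*(-2) = -5 + ((7 + 4)*2)*(-2) = -5 + (11*2)*(-2) = -5 + 22*(-2) = -5 - 44 = -49)
l(12, 8)*(I(E) + 0) = ((1/3)*12 + (1/3)*8)*((-49)**2 + 0) = (4 + 8/3)*(2401 + 0) = (20/3)*2401 = 48020/3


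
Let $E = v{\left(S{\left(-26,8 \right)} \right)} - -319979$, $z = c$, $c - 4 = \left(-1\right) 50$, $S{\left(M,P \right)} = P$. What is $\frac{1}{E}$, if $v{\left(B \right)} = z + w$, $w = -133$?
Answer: $\frac{1}{319800} \approx 3.127 \cdot 10^{-6}$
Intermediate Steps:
$c = -46$ ($c = 4 - 50 = -46$)
$z = -46$
$v{\left(B \right)} = -179$ ($v{\left(B \right)} = -46 - 133 = -179$)
$E = 319800$ ($E = -179 - -319979 = -179 + 319979 = 319800$)
$\frac{1}{E} = \frac{1}{319800}$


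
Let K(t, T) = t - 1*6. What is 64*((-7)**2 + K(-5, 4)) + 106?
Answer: 2538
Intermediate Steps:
K(t, T) = -6 + t (K(t, T) = t - 6 = -6 + t)
64*((-7)**2 + K(-5, 4)) + 106 = 64*((-7)**2 + (-6 - 5)) + 106 = 64*(49 - 11) + 106 = 64*38 + 106 = 2432 + 106 = 2538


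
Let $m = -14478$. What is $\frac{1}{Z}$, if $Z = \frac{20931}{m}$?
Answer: $- \frac{4826}{6977} \approx -0.6917$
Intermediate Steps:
$Z = - \frac{6977}{4826}$ ($Z = \frac{20931}{-14478} = 20931 \left(- \frac{1}{14478}\right) = - \frac{6977}{4826} \approx -1.4457$)
$\frac{1}{Z} = \frac{1}{- \frac{6977}{4826}} = - \frac{4826}{6977}$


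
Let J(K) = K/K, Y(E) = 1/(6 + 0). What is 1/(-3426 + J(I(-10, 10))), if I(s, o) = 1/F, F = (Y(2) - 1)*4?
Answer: -1/3425 ≈ -0.00029197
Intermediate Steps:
Y(E) = 1/6
F = -10/3 (F = (1/6 - 1)*4 = -5/6*4 = -10/3 ≈ -3.3333)
I(s, o) = -3/10 (I(s, o) = 1/(-10/3) = -3/10)
J(K) = 1
1/(-3426 + J(I(-10, 10))) = 1/(-3426 + 1) = 1/(-3425) = -1/3425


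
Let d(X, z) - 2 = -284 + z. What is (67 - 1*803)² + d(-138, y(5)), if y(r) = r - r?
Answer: 541414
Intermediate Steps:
y(r) = 0
d(X, z) = -282 + z (d(X, z) = 2 + (-284 + z) = -282 + z)
(67 - 1*803)² + d(-138, y(5)) = (67 - 1*803)² + (-282 + 0) = (67 - 803)² - 282 = (-736)² - 282 = 541696 - 282 = 541414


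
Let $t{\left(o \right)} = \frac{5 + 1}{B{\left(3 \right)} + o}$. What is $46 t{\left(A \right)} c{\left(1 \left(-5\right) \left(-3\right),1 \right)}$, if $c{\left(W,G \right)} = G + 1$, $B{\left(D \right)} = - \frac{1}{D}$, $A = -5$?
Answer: $- \frac{207}{2} \approx -103.5$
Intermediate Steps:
$c{\left(W,G \right)} = 1 + G$
$t{\left(o \right)} = \frac{6}{- \frac{1}{3} + o}$ ($t{\left(o \right)} = \frac{5 + 1}{- \frac{1}{3} + o} = \frac{6}{\left(-1\right) \frac{1}{3} + o} = \frac{6}{- \frac{1}{3} + o}$)
$46 t{\left(A \right)} c{\left(1 \left(-5\right) \left(-3\right),1 \right)} = 46 \frac{18}{-1 + 3 \left(-5\right)} \left(1 + 1\right) = 46 \frac{18}{-1 - 15} \cdot 2 = 46 \frac{18}{-16} \cdot 2 = 46 \cdot 18 \left(- \frac{1}{16}\right) 2 = 46 \left(- \frac{9}{8}\right) 2 = \left(- \frac{207}{4}\right) 2 = - \frac{207}{2}$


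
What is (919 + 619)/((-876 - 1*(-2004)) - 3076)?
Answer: -769/974 ≈ -0.78953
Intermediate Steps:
(919 + 619)/((-876 - 1*(-2004)) - 3076) = 1538/((-876 + 2004) - 3076) = 1538/(1128 - 3076) = 1538/(-1948) = 1538*(-1/1948) = -769/974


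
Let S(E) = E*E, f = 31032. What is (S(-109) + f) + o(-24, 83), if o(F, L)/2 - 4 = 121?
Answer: 43163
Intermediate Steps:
o(F, L) = 250 (o(F, L) = 8 + 2*121 = 8 + 242 = 250)
S(E) = E**2
(S(-109) + f) + o(-24, 83) = ((-109)**2 + 31032) + 250 = (11881 + 31032) + 250 = 42913 + 250 = 43163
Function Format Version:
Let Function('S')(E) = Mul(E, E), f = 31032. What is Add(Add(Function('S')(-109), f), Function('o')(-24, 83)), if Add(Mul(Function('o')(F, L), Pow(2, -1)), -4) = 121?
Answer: 43163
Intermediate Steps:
Function('o')(F, L) = 250 (Function('o')(F, L) = Add(8, Mul(2, 121)) = Add(8, 242) = 250)
Function('S')(E) = Pow(E, 2)
Add(Add(Function('S')(-109), f), Function('o')(-24, 83)) = Add(Add(Pow(-109, 2), 31032), 250) = Add(Add(11881, 31032), 250) = Add(42913, 250) = 43163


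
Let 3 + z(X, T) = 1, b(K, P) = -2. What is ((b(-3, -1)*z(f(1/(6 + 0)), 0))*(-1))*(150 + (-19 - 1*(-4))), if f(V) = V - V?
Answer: -540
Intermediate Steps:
f(V) = 0
z(X, T) = -2 (z(X, T) = -3 + 1 = -2)
((b(-3, -1)*z(f(1/(6 + 0)), 0))*(-1))*(150 + (-19 - 1*(-4))) = (-2*(-2)*(-1))*(150 + (-19 - 1*(-4))) = (4*(-1))*(150 + (-19 + 4)) = -4*(150 - 15) = -4*135 = -540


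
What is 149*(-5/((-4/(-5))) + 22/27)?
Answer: -87463/108 ≈ -809.84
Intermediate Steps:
149*(-5/((-4/(-5))) + 22/27) = 149*(-5/((-4*(-1/5))) + 22*(1/27)) = 149*(-5/4/5 + 22/27) = 149*(-5*5/4 + 22/27) = 149*(-25/4 + 22/27) = 149*(-587/108) = -87463/108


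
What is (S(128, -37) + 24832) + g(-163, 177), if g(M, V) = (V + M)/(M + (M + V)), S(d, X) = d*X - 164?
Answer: 2969854/149 ≈ 19932.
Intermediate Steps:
S(d, X) = -164 + X*d (S(d, X) = X*d - 164 = -164 + X*d)
g(M, V) = (M + V)/(V + 2*M)
(S(128, -37) + 24832) + g(-163, 177) = ((-164 - 37*128) + 24832) + (-163 + 177)/(177 + 2*(-163)) = ((-164 - 4736) + 24832) + 14/(177 - 326) = (-4900 + 24832) + 14/(-149) = 19932 - 1/149*14 = 19932 - 14/149 = 2969854/149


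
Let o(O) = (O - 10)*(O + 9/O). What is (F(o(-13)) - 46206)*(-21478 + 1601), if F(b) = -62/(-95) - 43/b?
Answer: 357203581180589/388930 ≈ 9.1843e+8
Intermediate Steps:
o(O) = (-10 + O)*(O + 9/O)
F(b) = 62/95 - 43/b (F(b) = -62*(-1/95) - 43/b = 62/95 - 43/b)
(F(o(-13)) - 46206)*(-21478 + 1601) = ((62/95 - 43/(9 + (-13)**2 - 90/(-13) - 10*(-13))) - 46206)*(-21478 + 1601) = ((62/95 - 43/(9 + 169 - 90*(-1/13) + 130)) - 46206)*(-19877) = ((62/95 - 43/(9 + 169 + 90/13 + 130)) - 46206)*(-19877) = ((62/95 - 43/4094/13) - 46206)*(-19877) = ((62/95 - 43*13/4094) - 46206)*(-19877) = ((62/95 - 559/4094) - 46206)*(-19877) = (200723/388930 - 46206)*(-19877) = -17970698857/388930*(-19877) = 357203581180589/388930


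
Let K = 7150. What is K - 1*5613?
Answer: 1537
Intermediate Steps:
K - 1*5613 = 7150 - 1*5613 = 7150 - 5613 = 1537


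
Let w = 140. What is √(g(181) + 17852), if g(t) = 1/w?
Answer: √87474835/70 ≈ 133.61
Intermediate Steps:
g(t) = 1/140
√(g(181) + 17852) = √(1/140 + 17852) = √(2499281/140) = √87474835/70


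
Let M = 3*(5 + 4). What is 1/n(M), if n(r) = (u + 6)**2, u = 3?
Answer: 1/81 ≈ 0.012346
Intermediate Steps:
M = 27 (M = 3*9 = 27)
n(r) = 81 (n(r) = (3 + 6)**2 = 9**2 = 81)
1/n(M) = 1/81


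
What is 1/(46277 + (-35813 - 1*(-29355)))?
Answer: 1/39819 ≈ 2.5114e-5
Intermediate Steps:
1/(46277 + (-35813 - 1*(-29355))) = 1/(46277 + (-35813 + 29355)) = 1/(46277 - 6458) = 1/39819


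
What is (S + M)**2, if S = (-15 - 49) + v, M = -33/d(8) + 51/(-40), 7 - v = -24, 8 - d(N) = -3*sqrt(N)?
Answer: 1962801/1600 + 5049*sqrt(2)/80 ≈ 1316.0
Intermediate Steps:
d(N) = 8 + 3*sqrt(N) (d(N) = 8 - (-3)*sqrt(N) = 8 + 3*sqrt(N))
v = 31 (v = 7 - 1*(-24) = 7 + 24 = 31)
M = -51/40 - 33/(8 + 6*sqrt(2)) (M = -33/(8 + 3*sqrt(8)) + 51/(-40) = -33/(8 + 3*(2*sqrt(2))) + 51*(-1/40) = -33/(8 + 6*sqrt(2)) - 51/40 = -51/40 - 33/(8 + 6*sqrt(2)) ≈ -3.2768)
S = -33 (S = (-15 - 49) + 31 = -64 + 31 = -33)
(S + M)**2 = (-33 + (1269/40 - 99*sqrt(2)/4))**2 = (-51/40 - 99*sqrt(2)/4)**2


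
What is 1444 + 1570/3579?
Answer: 5169646/3579 ≈ 1444.4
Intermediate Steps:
1444 + 1570/3579 = 5169646/3579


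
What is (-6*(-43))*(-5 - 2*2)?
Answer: -2322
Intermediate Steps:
(-6*(-43))*(-5 - 2*2) = 258*(-5 - 4) = 258*(-9) = -2322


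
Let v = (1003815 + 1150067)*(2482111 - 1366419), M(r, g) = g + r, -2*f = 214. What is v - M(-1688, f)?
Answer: 2403068918139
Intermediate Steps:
f = -107 (f = -½*214 = -107)
v = 2403068916344 (v = 2153882*1115692 = 2403068916344)
v - M(-1688, f) = 2403068916344 - (-107 - 1688) = 2403068916344 - 1*(-1795) = 2403068916344 + 1795 = 2403068918139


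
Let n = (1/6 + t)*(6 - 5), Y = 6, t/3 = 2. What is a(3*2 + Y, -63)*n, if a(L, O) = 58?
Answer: 1073/3 ≈ 357.67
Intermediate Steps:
t = 6 (t = 3*2 = 6)
n = 37/6 (n = (1/6 + 6)*(6 - 5) = (1*(⅙) + 6)*1 = (⅙ + 6)*1 = (37/6)*1 = 37/6 ≈ 6.1667)
a(3*2 + Y, -63)*n = 58*(37/6) = 1073/3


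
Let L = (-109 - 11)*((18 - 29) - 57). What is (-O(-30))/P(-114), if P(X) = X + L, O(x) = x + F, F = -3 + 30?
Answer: 1/2682 ≈ 0.00037286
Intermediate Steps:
F = 27
L = 8160 (L = -120*(-11 - 57) = -120*(-68) = 8160)
O(x) = 27 + x (O(x) = x + 27 = 27 + x)
P(X) = 8160 + X (P(X) = X + 8160 = 8160 + X)
(-O(-30))/P(-114) = (-(27 - 30))/(8160 - 114) = -1*(-3)/8046 = 3*(1/8046) = 1/2682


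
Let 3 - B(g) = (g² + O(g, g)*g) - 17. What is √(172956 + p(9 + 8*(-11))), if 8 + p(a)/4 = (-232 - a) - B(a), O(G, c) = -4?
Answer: 2*√49615 ≈ 445.49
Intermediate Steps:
B(g) = 20 - g² + 4*g (B(g) = 3 - ((g² - 4*g) - 17) = 3 - (-17 + g² - 4*g) = 3 + (17 - g² + 4*g) = 20 - g² + 4*g)
p(a) = -1040 - 20*a + 4*a² (p(a) = -32 + 4*((-232 - a) - (20 - a² + 4*a)) = -32 + 4*((-232 - a) + (-20 + a² - 4*a)) = -32 + 4*(-252 + a² - 5*a) = -32 + (-1008 - 20*a + 4*a²) = -1040 - 20*a + 4*a²)
√(172956 + p(9 + 8*(-11))) = √(172956 + (-1040 - 20*(9 + 8*(-11)) + 4*(9 + 8*(-11))²)) = √(172956 + (-1040 - 20*(9 - 88) + 4*(9 - 88)²)) = √(172956 + (-1040 - 20*(-79) + 4*(-79)²)) = √(172956 + (-1040 + 1580 + 4*6241)) = √(172956 + (-1040 + 1580 + 24964)) = √(172956 + 25504) = √198460 = 2*√49615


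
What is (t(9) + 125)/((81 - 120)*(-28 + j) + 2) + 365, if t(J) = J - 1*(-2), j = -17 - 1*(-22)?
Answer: 328271/899 ≈ 365.15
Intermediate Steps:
j = 5 (j = -17 + 22 = 5)
t(J) = 2 + J (t(J) = J + 2 = 2 + J)
(t(9) + 125)/((81 - 120)*(-28 + j) + 2) + 365 = ((2 + 9) + 125)/((81 - 120)*(-28 + 5) + 2) + 365 = (11 + 125)/(-39*(-23) + 2) + 365 = 136/(897 + 2) + 365 = 136/899 + 365 = 328271/899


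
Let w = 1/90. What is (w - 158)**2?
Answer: 202179961/8100 ≈ 24961.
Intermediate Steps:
w = 1/90 ≈ 0.011111
(w - 158)**2 = (1/90 - 158)**2 = (-14219/90)**2 = 202179961/8100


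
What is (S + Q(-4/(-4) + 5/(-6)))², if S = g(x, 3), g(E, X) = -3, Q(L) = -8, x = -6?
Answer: 121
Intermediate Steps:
S = -3
(S + Q(-4/(-4) + 5/(-6)))² = (-3 - 8)² = (-11)² = 121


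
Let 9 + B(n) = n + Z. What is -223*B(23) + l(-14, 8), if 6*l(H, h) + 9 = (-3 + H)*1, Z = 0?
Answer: -9379/3 ≈ -3126.3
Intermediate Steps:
l(H, h) = -2 + H/6 (l(H, h) = -3/2 + ((-3 + H)*1)/6 = -3/2 + (-3 + H)/6 = -3/2 + (-1/2 + H/6) = -2 + H/6)
B(n) = -9 + n (B(n) = -9 + (n + 0) = -9 + n)
-223*B(23) + l(-14, 8) = -223*(-9 + 23) + (-2 + (1/6)*(-14)) = -223*14 + (-2 - 7/3) = -3122 - 13/3 = -9379/3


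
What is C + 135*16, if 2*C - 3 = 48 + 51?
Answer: 2211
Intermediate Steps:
C = 51 (C = 3/2 + (48 + 51)/2 = 3/2 + (1/2)*99 = 3/2 + 99/2 = 51)
C + 135*16 = 51 + 135*16 = 51 + 2160 = 2211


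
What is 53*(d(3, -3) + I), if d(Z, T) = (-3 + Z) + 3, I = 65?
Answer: 3604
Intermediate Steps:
d(Z, T) = Z
53*(d(3, -3) + I) = 53*(3 + 65) = 53*68 = 3604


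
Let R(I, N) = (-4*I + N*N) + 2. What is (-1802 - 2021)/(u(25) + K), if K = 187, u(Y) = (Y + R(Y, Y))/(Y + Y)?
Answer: -95575/4951 ≈ -19.304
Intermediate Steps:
R(I, N) = 2 + N² - 4*I (R(I, N) = (-4*I + N²) + 2 = (N² - 4*I) + 2 = 2 + N² - 4*I)
u(Y) = (2 + Y² - 3*Y)/(2*Y) (u(Y) = (Y + (2 + Y² - 4*Y))/(Y + Y) = (2 + Y² - 3*Y)/((2*Y)) = (2 + Y² - 3*Y)*(1/(2*Y)) = (2 + Y² - 3*Y)/(2*Y))
(-1802 - 2021)/(u(25) + K) = (-1802 - 2021)/((-3/2 + 1/25 + (½)*25) + 187) = -3823/((-3/2 + 1/25 + 25/2) + 187) = -3823/(276/25 + 187) = -3823/4951/25 = -3823*25/4951 = -95575/4951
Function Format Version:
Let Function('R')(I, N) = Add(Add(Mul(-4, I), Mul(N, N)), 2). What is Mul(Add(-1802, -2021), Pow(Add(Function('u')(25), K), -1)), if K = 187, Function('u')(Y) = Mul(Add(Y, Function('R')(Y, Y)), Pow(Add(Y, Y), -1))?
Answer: Rational(-95575, 4951) ≈ -19.304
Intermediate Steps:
Function('R')(I, N) = Add(2, Pow(N, 2), Mul(-4, I)) (Function('R')(I, N) = Add(Add(Mul(-4, I), Pow(N, 2)), 2) = Add(Add(Pow(N, 2), Mul(-4, I)), 2) = Add(2, Pow(N, 2), Mul(-4, I)))
Function('u')(Y) = Mul(Rational(1, 2), Pow(Y, -1), Add(2, Pow(Y, 2), Mul(-3, Y))) (Function('u')(Y) = Mul(Add(Y, Add(2, Pow(Y, 2), Mul(-4, Y))), Pow(Add(Y, Y), -1)) = Mul(Add(2, Pow(Y, 2), Mul(-3, Y)), Pow(Mul(2, Y), -1)) = Mul(Add(2, Pow(Y, 2), Mul(-3, Y)), Mul(Rational(1, 2), Pow(Y, -1))) = Mul(Rational(1, 2), Pow(Y, -1), Add(2, Pow(Y, 2), Mul(-3, Y))))
Mul(Add(-1802, -2021), Pow(Add(Function('u')(25), K), -1)) = Mul(Add(-1802, -2021), Pow(Add(Add(Rational(-3, 2), Pow(25, -1), Mul(Rational(1, 2), 25)), 187), -1)) = Mul(-3823, Pow(Add(Add(Rational(-3, 2), Rational(1, 25), Rational(25, 2)), 187), -1)) = Mul(-3823, Pow(Add(Rational(276, 25), 187), -1)) = Mul(-3823, Pow(Rational(4951, 25), -1)) = Mul(-3823, Rational(25, 4951)) = Rational(-95575, 4951)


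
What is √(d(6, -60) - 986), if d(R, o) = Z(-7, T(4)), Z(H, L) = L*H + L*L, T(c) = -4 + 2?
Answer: 22*I*√2 ≈ 31.113*I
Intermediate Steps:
T(c) = -2
Z(H, L) = L² + H*L (Z(H, L) = H*L + L² = L² + H*L)
d(R, o) = 18 (d(R, o) = -2*(-7 - 2) = -2*(-9) = 18)
√(d(6, -60) - 986) = √(18 - 986) = √(-968) = 22*I*√2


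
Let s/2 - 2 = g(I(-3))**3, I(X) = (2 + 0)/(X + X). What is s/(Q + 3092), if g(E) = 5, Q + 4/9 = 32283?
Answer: 2286/318371 ≈ 0.0071803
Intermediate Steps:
Q = 290543/9 (Q = -4/9 + 32283 = 290543/9 ≈ 32283.)
I(X) = 1/X (I(X) = 2/((2*X)) = 2*(1/(2*X)) = 1/X)
s = 254 (s = 4 + 2*5**3 = 4 + 2*125 = 4 + 250 = 254)
s/(Q + 3092) = 254/(290543/9 + 3092) = 254/(318371/9) = 254*(9/318371) = 2286/318371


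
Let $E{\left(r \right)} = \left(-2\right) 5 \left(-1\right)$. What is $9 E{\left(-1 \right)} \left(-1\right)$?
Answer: $-90$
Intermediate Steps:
$E{\left(r \right)} = 10$ ($E{\left(r \right)} = \left(-10\right) \left(-1\right) = 10$)
$9 E{\left(-1 \right)} \left(-1\right) = 9 \cdot 10 \left(-1\right) = 90 \left(-1\right) = -90$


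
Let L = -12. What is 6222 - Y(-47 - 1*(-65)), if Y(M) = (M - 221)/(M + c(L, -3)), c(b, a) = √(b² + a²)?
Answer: 118624/19 - 203*√17/57 ≈ 6228.7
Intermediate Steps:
c(b, a) = √(a² + b²)
Y(M) = (-221 + M)/(M + 3*√17) (Y(M) = (M - 221)/(M + √((-3)² + (-12)²)) = (-221 + M)/(M + √(9 + 144)) = (-221 + M)/(M + √153) = (-221 + M)/(M + 3*√17))
6222 - Y(-47 - 1*(-65)) = 6222 - (-221 + (-47 - 1*(-65)))/((-47 - 1*(-65)) + 3*√17) = 6222 - (-221 + (-47 + 65))/((-47 + 65) + 3*√17) = 6222 - (-221 + 18)/(18 + 3*√17) = 6222 - (-203)/(18 + 3*√17) = 6222 + 203/(18 + 3*√17)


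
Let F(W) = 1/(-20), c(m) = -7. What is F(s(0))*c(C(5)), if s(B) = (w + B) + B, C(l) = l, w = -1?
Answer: 7/20 ≈ 0.35000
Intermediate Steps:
s(B) = -1 + 2*B (s(B) = (-1 + B) + B = -1 + 2*B)
F(W) = -1/20
F(s(0))*c(C(5)) = -1/20*(-7) = 7/20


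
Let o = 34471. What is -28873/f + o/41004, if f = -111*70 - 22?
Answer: 363126631/79875792 ≈ 4.5461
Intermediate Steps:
f = -7792 (f = -7770 - 22 = -7792)
-28873/f + o/41004 = -28873/(-7792) + 34471/41004 = -28873*(-1/7792) + 34471*(1/41004) = 28873/7792 + 34471/41004 = 363126631/79875792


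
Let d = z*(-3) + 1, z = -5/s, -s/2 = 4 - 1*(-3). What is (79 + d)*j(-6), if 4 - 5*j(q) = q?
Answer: 1105/7 ≈ 157.86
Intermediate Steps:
s = -14 (s = -2*(4 - 1*(-3)) = -2*(4 + 3) = -2*7 = -14)
j(q) = ⅘ - q/5
z = 5/14 (z = -5/(-14) = -5*(-1/14) = 5/14 ≈ 0.35714)
d = -1/14 (d = (5/14)*(-3) + 1 = -15/14 + 1 = -1/14 ≈ -0.071429)
(79 + d)*j(-6) = (79 - 1/14)*(⅘ - ⅕*(-6)) = 1105*(⅘ + 6/5)/14 = (1105/14)*2 = 1105/7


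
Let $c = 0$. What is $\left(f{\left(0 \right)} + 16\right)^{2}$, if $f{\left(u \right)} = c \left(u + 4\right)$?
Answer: $256$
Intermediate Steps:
$f{\left(u \right)} = 0$ ($f{\left(u \right)} = 0 \left(u + 4\right) = 0 \left(4 + u\right) = 0$)
$\left(f{\left(0 \right)} + 16\right)^{2} = \left(0 + 16\right)^{2} = 16^{2} = 256$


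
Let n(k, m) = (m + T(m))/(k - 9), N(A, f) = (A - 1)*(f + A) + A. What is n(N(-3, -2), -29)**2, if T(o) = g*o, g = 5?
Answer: 7569/16 ≈ 473.06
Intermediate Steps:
T(o) = 5*o
N(A, f) = A + (-1 + A)*(A + f) (N(A, f) = (-1 + A)*(A + f) + A = A + (-1 + A)*(A + f))
n(k, m) = 6*m/(-9 + k) (n(k, m) = (m + 5*m)/(k - 9) = (6*m)/(-9 + k) = 6*m/(-9 + k))
n(N(-3, -2), -29)**2 = (6*(-29)/(-9 + ((-3)**2 - 1*(-2) - 3*(-2))))**2 = (6*(-29)/(-9 + (9 + 2 + 6)))**2 = (6*(-29)/(-9 + 17))**2 = (6*(-29)/8)**2 = (6*(-29)*(1/8))**2 = (-87/4)**2 = 7569/16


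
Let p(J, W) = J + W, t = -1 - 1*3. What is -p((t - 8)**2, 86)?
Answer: -230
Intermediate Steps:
t = -4 (t = -1 - 3 = -4)
-p((t - 8)**2, 86) = -((-4 - 8)**2 + 86) = -((-12)**2 + 86) = -(144 + 86) = -1*230 = -230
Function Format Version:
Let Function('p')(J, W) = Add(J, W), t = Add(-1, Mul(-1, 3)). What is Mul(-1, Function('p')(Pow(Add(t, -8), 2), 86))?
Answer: -230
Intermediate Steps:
t = -4 (t = Add(-1, -3) = -4)
Mul(-1, Function('p')(Pow(Add(t, -8), 2), 86)) = Mul(-1, Add(Pow(Add(-4, -8), 2), 86)) = Mul(-1, Add(Pow(-12, 2), 86)) = Mul(-1, Add(144, 86)) = Mul(-1, 230) = -230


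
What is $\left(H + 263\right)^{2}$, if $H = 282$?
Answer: $297025$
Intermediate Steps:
$\left(H + 263\right)^{2} = \left(282 + 263\right)^{2} = 545^{2} = 297025$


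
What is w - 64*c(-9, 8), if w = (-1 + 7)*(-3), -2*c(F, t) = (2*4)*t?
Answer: 2030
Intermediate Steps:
c(F, t) = -4*t (c(F, t) = -2*4*t/2 = -4*t)
w = -18 (w = 6*(-3) = -18)
w - 64*c(-9, 8) = -18 - (-256)*8 = -18 - 64*(-32) = -18 + 2048 = 2030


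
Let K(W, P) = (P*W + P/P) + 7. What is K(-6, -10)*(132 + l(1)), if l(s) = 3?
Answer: 9180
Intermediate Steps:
K(W, P) = 8 + P*W (K(W, P) = (P*W + 1) + 7 = (1 + P*W) + 7 = 8 + P*W)
K(-6, -10)*(132 + l(1)) = (8 - 10*(-6))*(132 + 3) = (8 + 60)*135 = 68*135 = 9180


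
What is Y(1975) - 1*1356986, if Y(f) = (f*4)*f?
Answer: 14245514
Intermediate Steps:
Y(f) = 4*f² (Y(f) = (4*f)*f = 4*f²)
Y(1975) - 1*1356986 = 4*1975² - 1*1356986 = 4*3900625 - 1356986 = 15602500 - 1356986 = 14245514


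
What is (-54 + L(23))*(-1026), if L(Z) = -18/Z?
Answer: 1292760/23 ≈ 56207.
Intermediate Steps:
(-54 + L(23))*(-1026) = (-54 - 18/23)*(-1026) = -1260/23*(-1026) = 1292760/23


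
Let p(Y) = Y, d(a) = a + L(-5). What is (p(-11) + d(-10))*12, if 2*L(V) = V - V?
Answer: -252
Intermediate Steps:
L(V) = 0 (L(V) = (V - V)/2 = (½)*0 = 0)
d(a) = a (d(a) = a + 0 = a)
(p(-11) + d(-10))*12 = (-11 - 10)*12 = -21*12 = -252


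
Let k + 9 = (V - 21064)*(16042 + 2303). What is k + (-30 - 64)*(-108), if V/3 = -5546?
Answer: -691633047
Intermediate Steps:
V = -16638 (V = 3*(-5546) = -16638)
k = -691643199 (k = -9 + (-16638 - 21064)*(16042 + 2303) = -9 - 37702*18345 = -9 - 691643190 = -691643199)
k + (-30 - 64)*(-108) = -691643199 + (-30 - 64)*(-108) = -691643199 - 94*(-108) = -691643199 + 10152 = -691633047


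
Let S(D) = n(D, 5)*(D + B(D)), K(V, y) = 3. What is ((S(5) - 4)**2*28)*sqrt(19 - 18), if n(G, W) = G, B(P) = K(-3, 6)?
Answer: 36288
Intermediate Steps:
B(P) = 3
S(D) = D*(3 + D) (S(D) = D*(D + 3) = D*(3 + D))
((S(5) - 4)**2*28)*sqrt(19 - 18) = ((5*(3 + 5) - 4)**2*28)*sqrt(19 - 18) = ((5*8 - 4)**2*28)*sqrt(1) = ((40 - 4)**2*28)*1 = (36**2*28)*1 = (1296*28)*1 = 36288*1 = 36288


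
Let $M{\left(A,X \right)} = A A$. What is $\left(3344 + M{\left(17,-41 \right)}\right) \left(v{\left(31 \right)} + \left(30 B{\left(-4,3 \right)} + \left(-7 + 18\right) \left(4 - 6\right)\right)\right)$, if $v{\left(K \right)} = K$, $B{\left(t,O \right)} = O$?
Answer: $359667$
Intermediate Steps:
$M{\left(A,X \right)} = A^{2}$
$\left(3344 + M{\left(17,-41 \right)}\right) \left(v{\left(31 \right)} + \left(30 B{\left(-4,3 \right)} + \left(-7 + 18\right) \left(4 - 6\right)\right)\right) = \left(3344 + 17^{2}\right) \left(31 + \left(30 \cdot 3 + \left(-7 + 18\right) \left(4 - 6\right)\right)\right) = \left(3344 + 289\right) \left(31 + \left(90 + 11 \left(-2\right)\right)\right) = 3633 \left(31 + \left(90 - 22\right)\right) = 3633 \left(31 + 68\right) = 3633 \cdot 99 = 359667$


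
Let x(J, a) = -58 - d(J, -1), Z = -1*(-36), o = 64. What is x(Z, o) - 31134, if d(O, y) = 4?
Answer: -31196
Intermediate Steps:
Z = 36
x(J, a) = -62 (x(J, a) = -58 - 1*4 = -58 - 4 = -62)
x(Z, o) - 31134 = -62 - 31134 = -31196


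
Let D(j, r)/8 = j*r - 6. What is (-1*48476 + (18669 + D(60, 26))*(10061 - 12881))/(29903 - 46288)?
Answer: 87753296/16385 ≈ 5355.7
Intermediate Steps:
D(j, r) = -48 + 8*j*r (D(j, r) = 8*(j*r - 6) = 8*(-6 + j*r) = -48 + 8*j*r)
(-1*48476 + (18669 + D(60, 26))*(10061 - 12881))/(29903 - 46288) = (-1*48476 + (18669 + (-48 + 8*60*26))*(10061 - 12881))/(29903 - 46288) = (-48476 + (18669 + (-48 + 12480))*(-2820))/(-16385) = (-48476 + (18669 + 12432)*(-2820))*(-1/16385) = (-48476 + 31101*(-2820))*(-1/16385) = (-48476 - 87704820)*(-1/16385) = -87753296*(-1/16385) = 87753296/16385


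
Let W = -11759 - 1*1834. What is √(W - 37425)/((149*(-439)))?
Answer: -I*√51018/65411 ≈ -0.0034531*I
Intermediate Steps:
W = -13593 (W = -11759 - 1834 = -13593)
√(W - 37425)/((149*(-439))) = √(-13593 - 37425)/((149*(-439))) = √(-51018)/(-65411) = (I*√51018)*(-1/65411) = -I*√51018/65411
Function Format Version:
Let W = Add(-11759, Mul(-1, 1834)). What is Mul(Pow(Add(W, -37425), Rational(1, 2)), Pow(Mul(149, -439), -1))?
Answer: Mul(Rational(-1, 65411), I, Pow(51018, Rational(1, 2))) ≈ Mul(-0.0034531, I)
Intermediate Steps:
W = -13593 (W = Add(-11759, -1834) = -13593)
Mul(Pow(Add(W, -37425), Rational(1, 2)), Pow(Mul(149, -439), -1)) = Mul(Pow(Add(-13593, -37425), Rational(1, 2)), Pow(Mul(149, -439), -1)) = Mul(Pow(-51018, Rational(1, 2)), Pow(-65411, -1)) = Mul(Mul(I, Pow(51018, Rational(1, 2))), Rational(-1, 65411)) = Mul(Rational(-1, 65411), I, Pow(51018, Rational(1, 2)))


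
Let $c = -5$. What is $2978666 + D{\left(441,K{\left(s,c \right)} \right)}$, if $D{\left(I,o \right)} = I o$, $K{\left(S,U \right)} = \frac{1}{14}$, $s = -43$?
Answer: $\frac{5957395}{2} \approx 2.9787 \cdot 10^{6}$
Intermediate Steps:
$K{\left(S,U \right)} = \frac{1}{14}$
$2978666 + D{\left(441,K{\left(s,c \right)} \right)} = 2978666 + 441 \cdot \frac{1}{14} = 2978666 + \frac{63}{2} = \frac{5957395}{2}$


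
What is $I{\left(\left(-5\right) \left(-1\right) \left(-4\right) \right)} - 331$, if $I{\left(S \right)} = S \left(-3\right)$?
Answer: $-271$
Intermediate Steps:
$I{\left(S \right)} = - 3 S$
$I{\left(\left(-5\right) \left(-1\right) \left(-4\right) \right)} - 331 = - 3 \left(-5\right) \left(-1\right) \left(-4\right) - 331 = - 3 \cdot 5 \left(-4\right) - 331 = \left(-3\right) \left(-20\right) - 331 = 60 - 331 = -271$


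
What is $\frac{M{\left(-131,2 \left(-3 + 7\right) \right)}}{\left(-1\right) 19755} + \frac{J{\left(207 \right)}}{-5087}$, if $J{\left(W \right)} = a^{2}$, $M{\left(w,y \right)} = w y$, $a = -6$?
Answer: $\frac{4619996}{100493685} \approx 0.045973$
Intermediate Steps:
$J{\left(W \right)} = 36$ ($J{\left(W \right)} = \left(-6\right)^{2} = 36$)
$\frac{M{\left(-131,2 \left(-3 + 7\right) \right)}}{\left(-1\right) 19755} + \frac{J{\left(207 \right)}}{-5087} = \frac{\left(-131\right) 2 \left(-3 + 7\right)}{\left(-1\right) 19755} + \frac{36}{-5087} = \frac{\left(-131\right) 2 \cdot 4}{-19755} + 36 \left(- \frac{1}{5087}\right) = \left(-131\right) 8 \left(- \frac{1}{19755}\right) - \frac{36}{5087} = \left(-1048\right) \left(- \frac{1}{19755}\right) - \frac{36}{5087} = \frac{1048}{19755} - \frac{36}{5087} = \frac{4619996}{100493685}$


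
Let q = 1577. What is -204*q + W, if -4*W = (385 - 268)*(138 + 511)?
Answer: -1362765/4 ≈ -3.4069e+5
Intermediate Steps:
W = -75933/4 (W = -(385 - 268)*(138 + 511)/4 = -117*649/4 = -¼*75933 = -75933/4 ≈ -18983.)
-204*q + W = -204*1577 - 75933/4 = -321708 - 75933/4 = -1362765/4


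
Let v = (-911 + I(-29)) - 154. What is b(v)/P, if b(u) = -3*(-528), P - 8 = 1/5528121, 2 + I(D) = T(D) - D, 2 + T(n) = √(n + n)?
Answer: 8756543664/44224969 ≈ 198.00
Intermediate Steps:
T(n) = -2 + √2*√n (T(n) = -2 + √(n + n) = -2 + √(2*n) = -2 + √2*√n)
I(D) = -4 - D + √2*√D (I(D) = -2 + ((-2 + √2*√D) - D) = -2 + (-2 - D + √2*√D) = -4 - D + √2*√D)
P = 44224969/5528121 (P = 8 + 1/5528121 = 44224969/5528121 ≈ 8.0000)
v = -1040 + I*√58 (v = (-911 + (-4 - 1*(-29) + √2*√(-29))) - 154 = (-911 + (-4 + 29 + √2*(I*√29))) - 154 = (-911 + (-4 + 29 + I*√58)) - 154 = (-911 + (25 + I*√58)) - 154 = (-886 + I*√58) - 154 = -1040 + I*√58 ≈ -1040.0 + 7.6158*I)
b(u) = 1584
b(v)/P = 1584/(44224969/5528121) = 1584*(5528121/44224969) = 8756543664/44224969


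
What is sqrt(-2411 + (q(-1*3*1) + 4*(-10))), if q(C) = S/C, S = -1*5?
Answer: 2*I*sqrt(5511)/3 ≈ 49.491*I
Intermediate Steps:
S = -5
q(C) = -5/C
sqrt(-2411 + (q(-1*3*1) + 4*(-10))) = sqrt(-2411 + (-5/(-1*3*1) + 4*(-10))) = sqrt(-2411 + (-5/((-3*1)) - 40)) = sqrt(-2411 + (-5/(-3) - 40)) = sqrt(-2411 + (-5*(-1/3) - 40)) = sqrt(-2411 + (5/3 - 40)) = sqrt(-2411 - 115/3) = sqrt(-7348/3) = 2*I*sqrt(5511)/3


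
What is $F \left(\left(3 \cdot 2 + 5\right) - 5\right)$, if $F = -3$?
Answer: $-18$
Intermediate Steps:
$F \left(\left(3 \cdot 2 + 5\right) - 5\right) = - 3 \left(\left(3 \cdot 2 + 5\right) - 5\right) = - 3 \left(\left(6 + 5\right) - 5\right) = - 3 \left(11 - 5\right) = \left(-3\right) 6 = -18$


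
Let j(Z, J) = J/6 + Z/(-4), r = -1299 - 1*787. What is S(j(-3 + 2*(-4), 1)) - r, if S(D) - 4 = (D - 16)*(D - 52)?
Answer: 393433/144 ≈ 2732.2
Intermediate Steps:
r = -2086 (r = -1299 - 787 = -2086)
j(Z, J) = -Z/4 + J/6 (j(Z, J) = J*(⅙) + Z*(-¼) = J/6 - Z/4 = -Z/4 + J/6)
S(D) = 4 + (-52 + D)*(-16 + D) (S(D) = 4 + (D - 16)*(D - 52) = 4 + (-16 + D)*(-52 + D) = 4 + (-52 + D)*(-16 + D))
S(j(-3 + 2*(-4), 1)) - r = (836 + (-(-3 + 2*(-4))/4 + (⅙)*1)² - 68*(-(-3 + 2*(-4))/4 + (⅙)*1)) - 1*(-2086) = (836 + (-(-3 - 8)/4 + ⅙)² - 68*(-(-3 - 8)/4 + ⅙)) + 2086 = (836 + (-¼*(-11) + ⅙)² - 68*(-¼*(-11) + ⅙)) + 2086 = (836 + (11/4 + ⅙)² - 68*(11/4 + ⅙)) + 2086 = (836 + (35/12)² - 68*35/12) + 2086 = (836 + 1225/144 - 595/3) + 2086 = 93049/144 + 2086 = 393433/144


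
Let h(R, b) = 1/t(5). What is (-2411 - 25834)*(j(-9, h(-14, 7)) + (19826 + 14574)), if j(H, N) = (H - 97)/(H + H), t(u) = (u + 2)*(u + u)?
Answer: -2915382995/3 ≈ -9.7179e+8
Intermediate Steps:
t(u) = 2*u*(2 + u) (t(u) = (2 + u)*(2*u) = 2*u*(2 + u))
h(R, b) = 1/70 (h(R, b) = 1/(2*5*(2 + 5)) = 1/(2*5*7) = 1/70)
j(H, N) = (-97 + H)/(2*H) (j(H, N) = (-97 + H)/((2*H)) = (-97 + H)*(1/(2*H)) = (-97 + H)/(2*H))
(-2411 - 25834)*(j(-9, h(-14, 7)) + (19826 + 14574)) = (-2411 - 25834)*((½)*(-97 - 9)/(-9) + (19826 + 14574)) = -28245*((½)*(-⅑)*(-106) + 34400) = -28245*(53/9 + 34400) = -28245*309653/9 = -2915382995/3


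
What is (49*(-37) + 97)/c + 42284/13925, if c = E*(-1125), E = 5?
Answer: 3489904/1044375 ≈ 3.3416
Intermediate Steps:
c = -5625 (c = 5*(-1125) = -5625)
(49*(-37) + 97)/c + 42284/13925 = (49*(-37) + 97)/(-5625) + 42284/13925 = (-1813 + 97)*(-1/5625) + 42284*(1/13925) = -1716*(-1/5625) + 42284/13925 = 572/1875 + 42284/13925 = 3489904/1044375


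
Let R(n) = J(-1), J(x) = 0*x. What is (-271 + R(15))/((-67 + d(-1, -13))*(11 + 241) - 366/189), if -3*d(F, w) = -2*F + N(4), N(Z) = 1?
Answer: 17073/1079690 ≈ 0.015813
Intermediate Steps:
J(x) = 0
d(F, w) = -⅓ + 2*F/3 (d(F, w) = -(-2*F + 1)/3 = -(1 - 2*F)/3 = -⅓ + 2*F/3)
R(n) = 0
(-271 + R(15))/((-67 + d(-1, -13))*(11 + 241) - 366/189) = (-271 + 0)/((-67 + (-⅓ + (⅔)*(-1)))*(11 + 241) - 366/189) = -271/((-67 + (-⅓ - ⅔))*252 - 366*1/189) = -271/((-67 - 1)*252 - 122/63) = -271/(-68*252 - 122/63) = -271/(-17136 - 122/63) = -271/(-1079690/63) = -271*(-63/1079690) = 17073/1079690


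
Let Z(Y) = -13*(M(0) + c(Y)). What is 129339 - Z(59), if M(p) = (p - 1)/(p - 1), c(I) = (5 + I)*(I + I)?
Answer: 227528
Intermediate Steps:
c(I) = 2*I*(5 + I) (c(I) = (5 + I)*(2*I) = 2*I*(5 + I))
M(p) = 1 (M(p) = (-1 + p)/(-1 + p) = 1)
Z(Y) = -13 - 26*Y*(5 + Y) (Z(Y) = -13*(1 + 2*Y*(5 + Y)) = -13 - 26*Y*(5 + Y))
129339 - Z(59) = 129339 - (-13 - 26*59*(5 + 59)) = 129339 - (-13 - 26*59*64) = 129339 - (-13 - 98176) = 129339 - 1*(-98189) = 129339 + 98189 = 227528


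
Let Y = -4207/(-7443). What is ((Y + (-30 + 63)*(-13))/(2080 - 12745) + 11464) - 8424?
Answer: 48263431528/15875919 ≈ 3040.0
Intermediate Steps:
Y = 4207/7443 (Y = -4207*(-1/7443) = 4207/7443 ≈ 0.56523)
((Y + (-30 + 63)*(-13))/(2080 - 12745) + 11464) - 8424 = ((4207/7443 + (-30 + 63)*(-13))/(2080 - 12745) + 11464) - 8424 = ((4207/7443 + 33*(-13))/(-10665) + 11464) - 8424 = ((4207/7443 - 429)*(-1/10665) + 11464) - 8424 = (-3188840/7443*(-1/10665) + 11464) - 8424 = (637768/15875919 + 11464) - 8424 = 182002173184/15875919 - 8424 = 48263431528/15875919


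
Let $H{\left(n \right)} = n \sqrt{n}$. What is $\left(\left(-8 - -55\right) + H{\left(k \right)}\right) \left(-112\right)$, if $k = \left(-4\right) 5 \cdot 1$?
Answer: $-5264 + 4480 i \sqrt{5} \approx -5264.0 + 10018.0 i$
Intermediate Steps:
$k = -20$ ($k = \left(-20\right) 1 = -20$)
$H{\left(n \right)} = n^{\frac{3}{2}}$
$\left(\left(-8 - -55\right) + H{\left(k \right)}\right) \left(-112\right) = \left(\left(-8 - -55\right) + \left(-20\right)^{\frac{3}{2}}\right) \left(-112\right) = \left(\left(-8 + 55\right) - 40 i \sqrt{5}\right) \left(-112\right) = \left(47 - 40 i \sqrt{5}\right) \left(-112\right) = -5264 + 4480 i \sqrt{5}$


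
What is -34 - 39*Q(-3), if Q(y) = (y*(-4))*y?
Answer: 1370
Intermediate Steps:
Q(y) = -4*y**2 (Q(y) = (-4*y)*y = -4*y**2)
-34 - 39*Q(-3) = -34 - (-156)*(-3)**2 = -34 - (-156)*9 = -34 - 39*(-36) = -34 + 1404 = 1370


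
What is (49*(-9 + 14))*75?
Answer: 18375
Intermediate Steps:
(49*(-9 + 14))*75 = (49*5)*75 = 245*75 = 18375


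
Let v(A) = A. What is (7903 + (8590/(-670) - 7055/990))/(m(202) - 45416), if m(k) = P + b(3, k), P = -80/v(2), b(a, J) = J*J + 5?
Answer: -104576579/61647102 ≈ -1.6964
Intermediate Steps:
b(a, J) = 5 + J**2 (b(a, J) = J**2 + 5 = 5 + J**2)
P = -40 (P = -80/2 = -80*1/2 = -40)
m(k) = -35 + k**2 (m(k) = -40 + (5 + k**2) = -35 + k**2)
(7903 + (8590/(-670) - 7055/990))/(m(202) - 45416) = (7903 + (8590/(-670) - 7055/990))/((-35 + 202**2) - 45416) = (7903 + (8590*(-1/670) - 7055*1/990))/((-35 + 40804) - 45416) = (7903 + (-859/67 - 1411/198))/(40769 - 45416) = (7903 - 264619/13266)/(-4647) = (104576579/13266)*(-1/4647) = -104576579/61647102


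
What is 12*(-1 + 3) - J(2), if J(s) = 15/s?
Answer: 33/2 ≈ 16.500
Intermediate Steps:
12*(-1 + 3) - J(2) = 12*(-1 + 3) - 15/2 = 12*2 - 15/2 = 24 - 1*15/2 = 24 - 15/2 = 33/2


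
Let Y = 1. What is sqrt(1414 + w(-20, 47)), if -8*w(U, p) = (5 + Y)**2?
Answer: sqrt(5638)/2 ≈ 37.543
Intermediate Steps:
w(U, p) = -9/2 (w(U, p) = -(5 + 1)**2/8 = -1/8*6**2 = -1/8*36 = -9/2)
sqrt(1414 + w(-20, 47)) = sqrt(1414 - 9/2) = sqrt(2819/2) = sqrt(5638)/2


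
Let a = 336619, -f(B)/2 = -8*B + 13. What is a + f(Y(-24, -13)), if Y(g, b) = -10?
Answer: 336433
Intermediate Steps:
f(B) = -26 + 16*B (f(B) = -2*(-8*B + 13) = -2*(13 - 8*B) = -26 + 16*B)
a + f(Y(-24, -13)) = 336619 + (-26 + 16*(-10)) = 336619 + (-26 - 160) = 336619 - 186 = 336433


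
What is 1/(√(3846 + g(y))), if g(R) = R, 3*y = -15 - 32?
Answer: √34473/11491 ≈ 0.016158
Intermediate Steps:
y = -47/3 (y = (-15 - 32)/3 = (⅓)*(-47) = -47/3 ≈ -15.667)
1/(√(3846 + g(y))) = 1/(√(3846 - 47/3)) = 1/(√(11491/3)) = 1/(√34473/3) = √34473/11491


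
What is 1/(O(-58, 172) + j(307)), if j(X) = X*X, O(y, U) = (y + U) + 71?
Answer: 1/94434 ≈ 1.0589e-5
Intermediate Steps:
O(y, U) = 71 + U + y (O(y, U) = (U + y) + 71 = 71 + U + y)
j(X) = X²
1/(O(-58, 172) + j(307)) = 1/((71 + 172 - 58) + 307²) = 1/(185 + 94249) = 1/94434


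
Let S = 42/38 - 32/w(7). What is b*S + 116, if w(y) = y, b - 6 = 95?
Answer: -31133/133 ≈ -234.08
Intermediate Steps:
b = 101 (b = 6 + 95 = 101)
S = -461/133 (S = 42/38 - 32/7 = 42*(1/38) - 32*⅐ = 21/19 - 32/7 = -461/133 ≈ -3.4662)
b*S + 116 = 101*(-461/133) + 116 = -46561/133 + 116 = -31133/133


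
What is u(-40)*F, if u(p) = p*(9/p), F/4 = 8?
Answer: 288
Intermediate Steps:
F = 32 (F = 4*8 = 32)
u(p) = 9
u(-40)*F = 9*32 = 288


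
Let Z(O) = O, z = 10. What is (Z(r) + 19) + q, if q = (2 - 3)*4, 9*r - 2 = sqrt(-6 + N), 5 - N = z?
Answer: 137/9 + I*sqrt(11)/9 ≈ 15.222 + 0.36851*I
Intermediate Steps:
N = -5 (N = 5 - 1*10 = 5 - 10 = -5)
r = 2/9 + I*sqrt(11)/9 (r = 2/9 + sqrt(-6 - 5)/9 = 2/9 + sqrt(-11)/9 = 2/9 + (I*sqrt(11))/9 = 2/9 + I*sqrt(11)/9 ≈ 0.22222 + 0.36851*I)
q = -4 (q = -1*4 = -4)
(Z(r) + 19) + q = ((2/9 + I*sqrt(11)/9) + 19) - 4 = (173/9 + I*sqrt(11)/9) - 4 = 137/9 + I*sqrt(11)/9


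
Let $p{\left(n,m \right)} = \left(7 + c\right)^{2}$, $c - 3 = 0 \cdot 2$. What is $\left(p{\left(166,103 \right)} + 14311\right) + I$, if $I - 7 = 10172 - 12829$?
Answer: $11761$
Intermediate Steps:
$c = 3$ ($c = 3 + 0 \cdot 2 = 3 + 0 = 3$)
$I = -2650$ ($I = 7 + \left(10172 - 12829\right) = 7 - 2657 = -2650$)
$p{\left(n,m \right)} = 100$ ($p{\left(n,m \right)} = \left(7 + 3\right)^{2} = 10^{2} = 100$)
$\left(p{\left(166,103 \right)} + 14311\right) + I = \left(100 + 14311\right) - 2650 = 14411 - 2650 = 11761$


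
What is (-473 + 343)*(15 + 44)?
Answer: -7670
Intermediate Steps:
(-473 + 343)*(15 + 44) = -130*59 = -7670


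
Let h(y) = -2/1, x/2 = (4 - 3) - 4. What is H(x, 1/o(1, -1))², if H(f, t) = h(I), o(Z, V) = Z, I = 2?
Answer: 4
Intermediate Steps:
x = -6 (x = 2*((4 - 3) - 4) = 2*(1 - 4) = 2*(-3) = -6)
h(y) = -2 (h(y) = -2*1 = -2)
H(f, t) = -2
H(x, 1/o(1, -1))² = (-2)² = 4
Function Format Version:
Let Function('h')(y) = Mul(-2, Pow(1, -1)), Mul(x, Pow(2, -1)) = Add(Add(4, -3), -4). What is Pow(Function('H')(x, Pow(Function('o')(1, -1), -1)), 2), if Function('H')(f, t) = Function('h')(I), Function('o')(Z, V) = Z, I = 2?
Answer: 4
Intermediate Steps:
x = -6 (x = Mul(2, Add(Add(4, -3), -4)) = Mul(2, Add(1, -4)) = Mul(2, -3) = -6)
Function('h')(y) = -2 (Function('h')(y) = Mul(-2, 1) = -2)
Function('H')(f, t) = -2
Pow(Function('H')(x, Pow(Function('o')(1, -1), -1)), 2) = Pow(-2, 2) = 4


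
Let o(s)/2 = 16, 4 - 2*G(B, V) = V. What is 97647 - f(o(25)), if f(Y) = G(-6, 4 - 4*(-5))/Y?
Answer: 1562357/16 ≈ 97647.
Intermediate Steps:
G(B, V) = 2 - V/2
o(s) = 32 (o(s) = 2*16 = 32)
f(Y) = -10/Y (f(Y) = (2 - (4 - 4*(-5))/2)/Y = (2 - (4 + 20)/2)/Y = (2 - 1/2*24)/Y = (2 - 12)/Y = -10/Y)
97647 - f(o(25)) = 97647 - (-10)/32 = 97647 - 1*(-5/16) = 97647 + 5/16 = 1562357/16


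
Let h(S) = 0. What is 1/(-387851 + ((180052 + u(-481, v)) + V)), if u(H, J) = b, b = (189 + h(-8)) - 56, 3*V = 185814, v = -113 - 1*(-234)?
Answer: -1/145728 ≈ -6.8621e-6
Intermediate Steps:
v = 121 (v = -113 + 234 = 121)
V = 61938 (V = (⅓)*185814 = 61938)
b = 133 (b = (189 + 0) - 56 = 189 - 56 = 133)
u(H, J) = 133
1/(-387851 + ((180052 + u(-481, v)) + V)) = 1/(-387851 + ((180052 + 133) + 61938)) = 1/(-387851 + (180185 + 61938)) = 1/(-387851 + 242123) = 1/(-145728) = -1/145728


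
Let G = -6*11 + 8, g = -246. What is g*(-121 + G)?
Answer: 44034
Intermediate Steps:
G = -58 (G = -66 + 8 = -58)
g*(-121 + G) = -246*(-121 - 58) = -246*(-179) = 44034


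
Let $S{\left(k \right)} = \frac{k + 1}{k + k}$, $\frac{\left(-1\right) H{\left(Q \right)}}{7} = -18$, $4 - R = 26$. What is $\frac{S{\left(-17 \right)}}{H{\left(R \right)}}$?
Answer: $\frac{4}{1071} \approx 0.0037348$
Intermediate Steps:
$R = -22$ ($R = 4 - 26 = -22$)
$H{\left(Q \right)} = 126$ ($H{\left(Q \right)} = \left(-7\right) \left(-18\right) = 126$)
$S{\left(k \right)} = \frac{1 + k}{2 k}$
$\frac{S{\left(-17 \right)}}{H{\left(R \right)}} = \frac{\frac{1}{2} \frac{1}{-17} \left(1 - 17\right)}{126} = \frac{1}{2} \left(- \frac{1}{17}\right) \left(-16\right) \frac{1}{126} = \frac{8}{17} \cdot \frac{1}{126} = \frac{4}{1071}$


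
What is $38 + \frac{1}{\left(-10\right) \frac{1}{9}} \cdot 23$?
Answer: $\frac{173}{10} \approx 17.3$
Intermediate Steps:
$38 + \frac{1}{\left(-10\right) \frac{1}{9}} \cdot 23 = 38 + \frac{1}{- \frac{10}{9}} \cdot 23 = 38 - \frac{207}{10} = \frac{173}{10}$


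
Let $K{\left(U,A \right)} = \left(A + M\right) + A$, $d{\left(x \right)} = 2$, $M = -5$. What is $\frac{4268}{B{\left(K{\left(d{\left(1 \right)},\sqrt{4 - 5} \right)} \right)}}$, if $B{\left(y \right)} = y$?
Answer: $- \frac{21340}{29} - \frac{8536 i}{29} \approx -735.86 - 294.34 i$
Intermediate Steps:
$K{\left(U,A \right)} = -5 + 2 A$ ($K{\left(U,A \right)} = \left(A - 5\right) + A = \left(-5 + A\right) + A = -5 + 2 A$)
$\frac{4268}{B{\left(K{\left(d{\left(1 \right)},\sqrt{4 - 5} \right)} \right)}} = \frac{4268}{-5 + 2 \sqrt{4 - 5}} = \frac{4268}{-5 + 2 \sqrt{-1}} = \frac{4268}{-5 + 2 i} = 4268 \frac{-5 - 2 i}{29} = \frac{4268 \left(-5 - 2 i\right)}{29}$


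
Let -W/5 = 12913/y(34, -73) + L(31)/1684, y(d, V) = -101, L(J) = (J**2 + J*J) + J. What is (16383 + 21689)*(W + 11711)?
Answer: 19983944439042/42521 ≈ 4.6998e+8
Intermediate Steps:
L(J) = J + 2*J**2 (L(J) = (J**2 + J**2) + J = 2*J**2 + J = J + 2*J**2)
W = 107741195/170084 (W = -5*(12913/(-101) + (31*(1 + 2*31))/1684) = -5*(12913*(-1/101) + (31*(1 + 62))*(1/1684)) = -5*(-12913/101 + (31*63)*(1/1684)) = -5*(-12913/101 + 1953*(1/1684)) = -5*(-12913/101 + 1953/1684) = -5*(-21548239/170084) = 107741195/170084 ≈ 633.46)
(16383 + 21689)*(W + 11711) = (16383 + 21689)*(107741195/170084 + 11711) = 38072*(2099594919/170084) = 19983944439042/42521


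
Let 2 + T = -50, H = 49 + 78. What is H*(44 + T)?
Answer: -1016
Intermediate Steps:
H = 127
T = -52 (T = -2 - 50 = -52)
H*(44 + T) = 127*(44 - 52) = 127*(-8) = -1016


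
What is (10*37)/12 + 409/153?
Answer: 10253/306 ≈ 33.507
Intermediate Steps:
(10*37)/12 + 409/153 = 370*(1/12) + 409*(1/153) = 185/6 + 409/153 = 10253/306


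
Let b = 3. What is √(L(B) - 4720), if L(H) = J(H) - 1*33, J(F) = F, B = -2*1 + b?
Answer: 12*I*√33 ≈ 68.935*I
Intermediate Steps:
B = 1 (B = -2*1 + 3 = -2 + 3 = 1)
L(H) = -33 + H (L(H) = H - 1*33 = H - 33 = -33 + H)
√(L(B) - 4720) = √((-33 + 1) - 4720) = √(-32 - 4720) = √(-4752) = 12*I*√33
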